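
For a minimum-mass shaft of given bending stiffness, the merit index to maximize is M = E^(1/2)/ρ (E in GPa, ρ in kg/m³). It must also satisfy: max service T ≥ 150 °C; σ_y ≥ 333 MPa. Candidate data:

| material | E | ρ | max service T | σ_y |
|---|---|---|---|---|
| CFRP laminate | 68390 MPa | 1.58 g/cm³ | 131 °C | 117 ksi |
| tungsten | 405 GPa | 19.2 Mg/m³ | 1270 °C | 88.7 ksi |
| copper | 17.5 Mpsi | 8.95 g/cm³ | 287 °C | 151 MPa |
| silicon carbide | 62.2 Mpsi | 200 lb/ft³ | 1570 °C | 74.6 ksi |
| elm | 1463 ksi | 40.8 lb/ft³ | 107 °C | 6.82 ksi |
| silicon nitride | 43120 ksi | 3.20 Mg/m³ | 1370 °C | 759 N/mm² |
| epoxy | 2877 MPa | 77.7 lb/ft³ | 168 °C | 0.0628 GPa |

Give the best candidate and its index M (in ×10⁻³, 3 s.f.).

Screen on constraints: max service T ≥ 150 °C; σ_y ≥ 333 MPa. Survivors: tungsten, silicon carbide, silicon nitride.
Putting every candidate on a common basis:
  tungsten: E = 405.0 GPa, ρ = 19200 kg/m³
  silicon carbide: E = 428.9 GPa, ρ = 3204 kg/m³
  silicon nitride: E = 297.3 GPa, ρ = 3200 kg/m³
  silicon carbide: M = 6.46×10⁻³
  silicon nitride: M = 5.39×10⁻³
  tungsten: M = 1.05×10⁻³
Silicon carbide ranks first.

silicon carbide, M = 6.46×10⁻³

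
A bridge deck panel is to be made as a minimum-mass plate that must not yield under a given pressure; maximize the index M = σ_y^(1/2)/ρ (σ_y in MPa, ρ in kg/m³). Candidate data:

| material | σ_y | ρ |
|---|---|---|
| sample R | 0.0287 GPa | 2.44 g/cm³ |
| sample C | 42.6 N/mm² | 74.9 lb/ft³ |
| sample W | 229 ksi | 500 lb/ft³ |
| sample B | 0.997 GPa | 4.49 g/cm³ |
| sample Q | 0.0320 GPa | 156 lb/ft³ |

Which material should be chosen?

sample B

In SI units:
  sample R: σ_y = 28.70 MPa, ρ = 2440 kg/m³
  sample C: σ_y = 42.60 MPa, ρ = 1200 kg/m³
  sample W: σ_y = 1579 MPa, ρ = 8009 kg/m³
  sample B: σ_y = 997.0 MPa, ρ = 4490 kg/m³
  sample Q: σ_y = 32.00 MPa, ρ = 2499 kg/m³
  sample B: M = 7.03×10⁻³
  sample C: M = 5.44×10⁻³
  sample W: M = 4.96×10⁻³
  sample Q: M = 2.26×10⁻³
  sample R: M = 2.20×10⁻³
Sample B has the largest M.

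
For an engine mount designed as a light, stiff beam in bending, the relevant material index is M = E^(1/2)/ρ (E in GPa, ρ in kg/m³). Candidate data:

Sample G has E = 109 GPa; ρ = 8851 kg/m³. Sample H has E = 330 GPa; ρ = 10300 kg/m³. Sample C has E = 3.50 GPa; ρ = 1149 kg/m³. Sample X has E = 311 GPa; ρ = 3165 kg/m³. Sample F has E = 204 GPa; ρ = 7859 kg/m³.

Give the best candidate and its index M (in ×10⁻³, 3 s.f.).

Evaluate M for each candidate:
  sample X: M = 5.57×10⁻³
  sample F: M = 1.82×10⁻³
  sample H: M = 1.76×10⁻³
  sample C: M = 1.63×10⁻³
  sample G: M = 1.18×10⁻³
Highest index: sample X.

sample X, M = 5.57×10⁻³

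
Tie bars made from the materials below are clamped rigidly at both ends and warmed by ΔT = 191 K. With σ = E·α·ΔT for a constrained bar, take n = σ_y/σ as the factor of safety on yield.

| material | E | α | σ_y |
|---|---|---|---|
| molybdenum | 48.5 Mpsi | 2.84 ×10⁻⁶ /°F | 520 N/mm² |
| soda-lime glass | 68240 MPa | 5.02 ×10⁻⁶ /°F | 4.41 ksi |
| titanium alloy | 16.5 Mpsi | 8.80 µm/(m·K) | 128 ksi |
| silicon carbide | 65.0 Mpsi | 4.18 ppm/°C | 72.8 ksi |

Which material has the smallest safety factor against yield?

Converting E to GPa, α to ×10⁻⁶/K, σ_y to MPa, then σ and n for each:
  molybdenum: E = 334.4, α = 5.11, σ_y = 520.0 → σ = 327 MPa, n = 1.59
  soda-lime glass: E = 68.24, α = 9.04, σ_y = 30.41 → σ = 118 MPa, n = 0.258
  titanium alloy: E = 113.8, α = 8.80, σ_y = 882.5 → σ = 191 MPa, n = 4.62
  silicon carbide: E = 448.2, α = 4.18, σ_y = 501.9 → σ = 358 MPa, n = 1.40
Soda-lime glass has the lowest safety factor, n = 0.258.

soda-lime glass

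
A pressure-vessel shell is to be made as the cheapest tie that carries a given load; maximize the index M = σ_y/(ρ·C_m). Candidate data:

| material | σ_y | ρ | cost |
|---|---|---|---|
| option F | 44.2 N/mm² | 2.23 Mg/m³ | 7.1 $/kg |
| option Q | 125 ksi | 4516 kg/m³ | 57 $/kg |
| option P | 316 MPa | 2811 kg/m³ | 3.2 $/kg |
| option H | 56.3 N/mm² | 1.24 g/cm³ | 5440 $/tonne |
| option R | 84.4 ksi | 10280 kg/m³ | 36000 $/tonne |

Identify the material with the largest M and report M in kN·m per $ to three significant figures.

Putting every candidate on a common basis:
  option F: σ_y = 44.20 MPa, ρ = 2230 kg/m³, cost = 7.100 $/kg
  option Q: σ_y = 861.8 MPa, ρ = 4516 kg/m³, cost = 57.00 $/kg
  option P: σ_y = 316.0 MPa, ρ = 2811 kg/m³, cost = 3.200 $/kg
  option H: σ_y = 56.30 MPa, ρ = 1240 kg/m³, cost = 5.440 $/kg
  option R: σ_y = 581.9 MPa, ρ = 10280 kg/m³, cost = 36.00 $/kg
  option P: M = 35.1 kN·m per $
  option H: M = 8.35 kN·m per $
  option Q: M = 3.35 kN·m per $
  option F: M = 2.79 kN·m per $
  option R: M = 1.57 kN·m per $
Option P has the largest M.

option P, M = 35.1 kN·m per $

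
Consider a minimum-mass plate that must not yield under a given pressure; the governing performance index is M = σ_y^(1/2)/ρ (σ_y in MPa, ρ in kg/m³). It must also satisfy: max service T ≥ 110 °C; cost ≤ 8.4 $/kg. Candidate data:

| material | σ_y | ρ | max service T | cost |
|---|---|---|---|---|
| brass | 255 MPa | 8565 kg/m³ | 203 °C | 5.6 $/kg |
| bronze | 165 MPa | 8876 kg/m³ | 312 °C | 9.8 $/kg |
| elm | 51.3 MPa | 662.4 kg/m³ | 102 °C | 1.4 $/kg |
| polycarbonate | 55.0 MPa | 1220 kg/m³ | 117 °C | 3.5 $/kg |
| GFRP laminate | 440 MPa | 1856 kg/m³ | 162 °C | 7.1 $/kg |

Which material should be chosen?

Screen on constraints: max service T ≥ 110 °C; cost ≤ 8.4 $/kg. Survivors: brass, polycarbonate, GFRP laminate.
Computing M directly (units already consistent):
  GFRP laminate: M = 11.3×10⁻³
  polycarbonate: M = 6.08×10⁻³
  brass: M = 1.86×10⁻³
The maximum is for GFRP laminate.

GFRP laminate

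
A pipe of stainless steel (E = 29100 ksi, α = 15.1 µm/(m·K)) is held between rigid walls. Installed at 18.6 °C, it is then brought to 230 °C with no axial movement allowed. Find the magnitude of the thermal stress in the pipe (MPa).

E = 29100 ksi = 200.6 GPa.
ΔT = 211.4 K. Constrained thermal stress σ = E·α·ΔT = 200.6×10³ MPa × 15.1×10⁻⁶ × 211.4 = 640 MPa (compressive).

640 MPa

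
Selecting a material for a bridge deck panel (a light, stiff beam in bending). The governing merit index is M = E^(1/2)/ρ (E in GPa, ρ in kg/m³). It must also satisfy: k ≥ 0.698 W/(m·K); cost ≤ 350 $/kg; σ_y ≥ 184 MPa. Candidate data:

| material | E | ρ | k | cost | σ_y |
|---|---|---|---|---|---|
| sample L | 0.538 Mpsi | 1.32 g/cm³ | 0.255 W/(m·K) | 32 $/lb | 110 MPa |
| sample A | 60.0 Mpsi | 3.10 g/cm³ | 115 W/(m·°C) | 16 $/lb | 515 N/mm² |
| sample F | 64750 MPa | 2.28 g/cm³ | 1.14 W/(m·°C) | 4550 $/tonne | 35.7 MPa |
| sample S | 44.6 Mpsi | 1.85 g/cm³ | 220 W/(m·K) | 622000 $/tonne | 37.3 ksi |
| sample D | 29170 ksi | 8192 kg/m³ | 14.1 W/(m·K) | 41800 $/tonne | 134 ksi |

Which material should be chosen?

Screen on constraints: k ≥ 0.698 W/(m·K); cost ≤ 350 $/kg; σ_y ≥ 184 MPa. Survivors: sample A, sample D.
Convert each candidate to consistent units, then evaluate M:
  sample A: E = 413.7 GPa, ρ = 3100 kg/m³
  sample D: E = 201.1 GPa, ρ = 8192 kg/m³
  sample A: M = 6.56×10⁻³
  sample D: M = 1.73×10⁻³
Sample A ranks first.

sample A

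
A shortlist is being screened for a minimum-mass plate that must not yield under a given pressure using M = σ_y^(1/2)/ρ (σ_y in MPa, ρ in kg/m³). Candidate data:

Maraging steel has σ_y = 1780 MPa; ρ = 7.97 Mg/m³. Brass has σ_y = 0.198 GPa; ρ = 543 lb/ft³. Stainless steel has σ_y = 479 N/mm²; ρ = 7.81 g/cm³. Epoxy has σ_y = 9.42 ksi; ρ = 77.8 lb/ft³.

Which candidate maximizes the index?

epoxy

Putting every candidate on a common basis:
  maraging steel: σ_y = 1780 MPa, ρ = 7970 kg/m³
  brass: σ_y = 198.0 MPa, ρ = 8698 kg/m³
  stainless steel: σ_y = 479.0 MPa, ρ = 7810 kg/m³
  epoxy: σ_y = 64.95 MPa, ρ = 1246 kg/m³
  epoxy: M = 6.47×10⁻³
  maraging steel: M = 5.29×10⁻³
  stainless steel: M = 2.80×10⁻³
  brass: M = 1.62×10⁻³
The maximum is for epoxy.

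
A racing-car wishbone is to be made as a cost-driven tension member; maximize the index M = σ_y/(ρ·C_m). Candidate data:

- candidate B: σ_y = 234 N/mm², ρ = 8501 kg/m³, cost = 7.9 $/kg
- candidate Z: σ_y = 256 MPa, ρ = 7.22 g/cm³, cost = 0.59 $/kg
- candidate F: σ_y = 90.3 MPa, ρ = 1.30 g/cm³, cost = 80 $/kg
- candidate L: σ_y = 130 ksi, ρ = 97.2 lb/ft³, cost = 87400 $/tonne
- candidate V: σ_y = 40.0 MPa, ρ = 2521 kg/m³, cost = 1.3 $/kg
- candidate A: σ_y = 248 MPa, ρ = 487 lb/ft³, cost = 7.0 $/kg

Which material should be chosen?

In SI units:
  candidate B: σ_y = 234.0 MPa, ρ = 8501 kg/m³, cost = 7.900 $/kg
  candidate Z: σ_y = 256.0 MPa, ρ = 7220 kg/m³, cost = 0.5900 $/kg
  candidate F: σ_y = 90.30 MPa, ρ = 1300 kg/m³, cost = 80.00 $/kg
  candidate L: σ_y = 896.3 MPa, ρ = 1557 kg/m³, cost = 87.40 $/kg
  candidate V: σ_y = 40.00 MPa, ρ = 2521 kg/m³, cost = 1.300 $/kg
  candidate A: σ_y = 248.0 MPa, ρ = 7801 kg/m³, cost = 7.000 $/kg
  candidate Z: M = 60.1 kN·m per $
  candidate V: M = 12.2 kN·m per $
  candidate L: M = 6.59 kN·m per $
  candidate A: M = 4.54 kN·m per $
  candidate B: M = 3.48 kN·m per $
  candidate F: M = 0.868 kN·m per $
Highest index: candidate Z.

candidate Z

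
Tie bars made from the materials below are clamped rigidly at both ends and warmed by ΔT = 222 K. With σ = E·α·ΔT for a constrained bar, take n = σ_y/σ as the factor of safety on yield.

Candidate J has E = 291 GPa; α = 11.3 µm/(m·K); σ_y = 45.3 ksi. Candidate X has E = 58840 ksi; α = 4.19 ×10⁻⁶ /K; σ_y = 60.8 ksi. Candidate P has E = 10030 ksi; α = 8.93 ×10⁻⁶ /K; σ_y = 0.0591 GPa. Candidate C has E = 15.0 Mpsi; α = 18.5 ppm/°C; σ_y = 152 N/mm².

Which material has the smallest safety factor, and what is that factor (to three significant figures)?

candidate C, n = 0.358

With everything in SI (GPa, ×10⁻⁶/K, MPa):
  candidate J: E = 291.0, α = 11.3, σ_y = 312.3 → σ = 730 MPa, n = 0.428
  candidate X: E = 405.7, α = 4.19, σ_y = 419.2 → σ = 377 MPa, n = 1.11
  candidate P: E = 69.15, α = 8.93, σ_y = 59.10 → σ = 137 MPa, n = 0.431
  candidate C: E = 103.4, α = 18.5, σ_y = 152.0 → σ = 425 MPa, n = 0.358
Candidate C has the lowest safety factor, n = 0.358.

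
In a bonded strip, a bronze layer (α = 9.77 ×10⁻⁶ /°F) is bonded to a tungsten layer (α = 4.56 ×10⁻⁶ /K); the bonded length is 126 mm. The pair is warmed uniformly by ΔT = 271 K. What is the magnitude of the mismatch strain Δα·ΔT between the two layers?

3.53×10⁻³

bronze: α = 9.77×10⁻⁶/°F × 9/5 = 17.6×10⁻⁶/K.
Δα = |17.6 − 4.56|×10⁻⁶/K = 13.0×10⁻⁶/K.
Mismatch strain = Δα·ΔT = 13.0×10⁻⁶ × 271.0 = 3.53×10⁻³.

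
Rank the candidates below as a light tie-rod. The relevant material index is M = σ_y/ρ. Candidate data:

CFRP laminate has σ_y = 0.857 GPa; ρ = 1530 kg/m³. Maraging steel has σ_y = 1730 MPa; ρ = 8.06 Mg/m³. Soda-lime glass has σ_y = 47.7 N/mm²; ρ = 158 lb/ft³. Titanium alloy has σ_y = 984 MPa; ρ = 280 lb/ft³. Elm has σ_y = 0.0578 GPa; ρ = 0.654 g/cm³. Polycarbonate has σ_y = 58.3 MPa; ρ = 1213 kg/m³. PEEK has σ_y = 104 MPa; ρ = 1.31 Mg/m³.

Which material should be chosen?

After converting to SI:
  CFRP laminate: σ_y = 857.0 MPa, ρ = 1530 kg/m³
  maraging steel: σ_y = 1730 MPa, ρ = 8060 kg/m³
  soda-lime glass: σ_y = 47.70 MPa, ρ = 2531 kg/m³
  titanium alloy: σ_y = 984.0 MPa, ρ = 4485 kg/m³
  elm: σ_y = 57.80 MPa, ρ = 654.0 kg/m³
  polycarbonate: σ_y = 58.30 MPa, ρ = 1213 kg/m³
  PEEK: σ_y = 104.0 MPa, ρ = 1310 kg/m³
  CFRP laminate: M = 560 kN·m/kg
  titanium alloy: M = 219 kN·m/kg
  maraging steel: M = 215 kN·m/kg
  elm: M = 88.4 kN·m/kg
  PEEK: M = 79.4 kN·m/kg
  polycarbonate: M = 48.1 kN·m/kg
  soda-lime glass: M = 18.8 kN·m/kg
The maximum is for CFRP laminate.

CFRP laminate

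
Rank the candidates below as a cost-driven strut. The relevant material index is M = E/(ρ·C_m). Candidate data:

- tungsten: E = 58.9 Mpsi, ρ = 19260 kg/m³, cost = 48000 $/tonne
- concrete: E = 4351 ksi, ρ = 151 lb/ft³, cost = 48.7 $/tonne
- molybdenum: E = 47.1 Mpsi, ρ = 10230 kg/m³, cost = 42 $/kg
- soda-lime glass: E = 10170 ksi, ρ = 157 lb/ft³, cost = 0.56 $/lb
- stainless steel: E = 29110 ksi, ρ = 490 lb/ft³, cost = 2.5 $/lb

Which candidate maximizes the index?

In SI units:
  tungsten: E = 406.1 GPa, ρ = 19260 kg/m³, cost = 48.00 $/kg
  concrete: E = 30.00 GPa, ρ = 2419 kg/m³, cost = 0.04870 $/kg
  molybdenum: E = 324.7 GPa, ρ = 10230 kg/m³, cost = 42.00 $/kg
  soda-lime glass: E = 70.12 GPa, ρ = 2515 kg/m³, cost = 1.235 $/kg
  stainless steel: E = 200.7 GPa, ρ = 7849 kg/m³, cost = 5.511 $/kg
  concrete: M = 255 MN·m per $
  soda-lime glass: M = 22.6 MN·m per $
  stainless steel: M = 4.64 MN·m per $
  molybdenum: M = 0.756 MN·m per $
  tungsten: M = 0.439 MN·m per $
Highest index: concrete.

concrete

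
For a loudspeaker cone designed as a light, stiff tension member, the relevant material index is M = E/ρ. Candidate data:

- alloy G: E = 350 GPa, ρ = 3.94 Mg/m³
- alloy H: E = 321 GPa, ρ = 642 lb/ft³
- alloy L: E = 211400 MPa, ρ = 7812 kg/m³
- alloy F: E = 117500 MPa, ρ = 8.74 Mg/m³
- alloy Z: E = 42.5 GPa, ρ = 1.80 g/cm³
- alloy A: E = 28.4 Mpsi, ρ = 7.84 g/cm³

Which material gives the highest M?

alloy G

Convert each candidate to consistent units, then evaluate M:
  alloy G: E = 350.0 GPa, ρ = 3940 kg/m³
  alloy H: E = 321.0 GPa, ρ = 10280 kg/m³
  alloy L: E = 211.4 GPa, ρ = 7812 kg/m³
  alloy F: E = 117.5 GPa, ρ = 8740 kg/m³
  alloy Z: E = 42.50 GPa, ρ = 1800 kg/m³
  alloy A: E = 195.8 GPa, ρ = 7840 kg/m³
  alloy G: M = 88.8 MN·m/kg
  alloy H: M = 31.2 MN·m/kg
  alloy L: M = 27.1 MN·m/kg
  alloy A: M = 25.0 MN·m/kg
  alloy Z: M = 23.6 MN·m/kg
  alloy F: M = 13.4 MN·m/kg
Alloy G has the largest M.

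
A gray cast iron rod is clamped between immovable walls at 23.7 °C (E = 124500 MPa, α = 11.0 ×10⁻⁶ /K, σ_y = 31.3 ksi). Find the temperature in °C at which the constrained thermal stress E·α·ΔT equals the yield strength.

181 °C

E = 124500 MPa = 124.5 GPa.
σ_y = 31.3 ksi = 215.8 MPa.
E·α·ΔT = 215.8 MPa ⇒ ΔT = 215.8 / (124.5×10³ × 11.0×10⁻⁶) = 157.6 K.
T = 23.7 + 157.6 = 181.3 °C.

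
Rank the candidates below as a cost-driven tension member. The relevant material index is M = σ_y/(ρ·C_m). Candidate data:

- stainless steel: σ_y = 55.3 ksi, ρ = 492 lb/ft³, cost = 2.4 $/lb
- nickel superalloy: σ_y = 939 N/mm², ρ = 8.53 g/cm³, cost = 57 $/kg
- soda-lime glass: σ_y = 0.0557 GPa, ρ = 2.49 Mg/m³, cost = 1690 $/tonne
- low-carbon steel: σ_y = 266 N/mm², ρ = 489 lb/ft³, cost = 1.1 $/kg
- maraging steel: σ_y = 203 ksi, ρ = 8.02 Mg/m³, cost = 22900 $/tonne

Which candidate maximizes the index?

In SI units:
  stainless steel: σ_y = 381.3 MPa, ρ = 7881 kg/m³, cost = 5.291 $/kg
  nickel superalloy: σ_y = 939.0 MPa, ρ = 8530 kg/m³, cost = 57.00 $/kg
  soda-lime glass: σ_y = 55.70 MPa, ρ = 2490 kg/m³, cost = 1.690 $/kg
  low-carbon steel: σ_y = 266.0 MPa, ρ = 7833 kg/m³, cost = 1.100 $/kg
  maraging steel: σ_y = 1400 MPa, ρ = 8020 kg/m³, cost = 22.90 $/kg
  low-carbon steel: M = 30.9 kN·m per $
  soda-lime glass: M = 13.2 kN·m per $
  stainless steel: M = 9.14 kN·m per $
  maraging steel: M = 7.62 kN·m per $
  nickel superalloy: M = 1.93 kN·m per $
The maximum is for low-carbon steel.

low-carbon steel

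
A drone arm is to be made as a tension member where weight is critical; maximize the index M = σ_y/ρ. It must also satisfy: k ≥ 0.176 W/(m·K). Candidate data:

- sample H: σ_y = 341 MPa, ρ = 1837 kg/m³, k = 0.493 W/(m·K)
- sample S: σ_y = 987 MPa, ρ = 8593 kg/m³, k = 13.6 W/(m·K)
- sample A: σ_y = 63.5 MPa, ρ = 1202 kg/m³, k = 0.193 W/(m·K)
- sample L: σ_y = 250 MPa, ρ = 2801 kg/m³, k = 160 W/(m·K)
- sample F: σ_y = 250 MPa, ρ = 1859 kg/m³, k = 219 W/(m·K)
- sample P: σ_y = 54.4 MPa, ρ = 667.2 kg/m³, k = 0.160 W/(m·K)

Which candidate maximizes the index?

sample H

Screen on constraints: k ≥ 0.176 W/(m·K). Survivors: sample H, sample S, sample A, sample L, sample F.
Per-candidate index values:
  sample H: M = 186 kN·m/kg
  sample F: M = 134 kN·m/kg
  sample S: M = 115 kN·m/kg
  sample L: M = 89.3 kN·m/kg
  sample A: M = 52.8 kN·m/kg
Sample H has the largest M.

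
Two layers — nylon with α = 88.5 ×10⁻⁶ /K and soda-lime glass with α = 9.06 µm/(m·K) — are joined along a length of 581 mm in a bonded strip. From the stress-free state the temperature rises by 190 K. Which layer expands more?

nylon

α(nylon) = 88.5×10⁻⁶/K vs α(soda-lime glass) = 9.06×10⁻⁶/K.
Higher α expands more for the same ΔT: nylon.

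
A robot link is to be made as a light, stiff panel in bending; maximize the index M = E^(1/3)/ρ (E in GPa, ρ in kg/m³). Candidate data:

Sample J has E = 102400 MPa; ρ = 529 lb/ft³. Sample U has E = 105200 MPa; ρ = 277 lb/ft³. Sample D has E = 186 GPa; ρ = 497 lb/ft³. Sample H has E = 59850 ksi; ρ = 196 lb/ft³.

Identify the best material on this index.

Normalizing units and computing the index:
  sample J: E = 102.4 GPa, ρ = 8474 kg/m³
  sample U: E = 105.2 GPa, ρ = 4437 kg/m³
  sample D: E = 186.0 GPa, ρ = 7961 kg/m³
  sample H: E = 412.7 GPa, ρ = 3140 kg/m³
  sample H: M = 2.37×10⁻³
  sample U: M = 1.06×10⁻³
  sample D: M = 0.717×10⁻³
  sample J: M = 0.552×10⁻³
Sample H has the largest M.

sample H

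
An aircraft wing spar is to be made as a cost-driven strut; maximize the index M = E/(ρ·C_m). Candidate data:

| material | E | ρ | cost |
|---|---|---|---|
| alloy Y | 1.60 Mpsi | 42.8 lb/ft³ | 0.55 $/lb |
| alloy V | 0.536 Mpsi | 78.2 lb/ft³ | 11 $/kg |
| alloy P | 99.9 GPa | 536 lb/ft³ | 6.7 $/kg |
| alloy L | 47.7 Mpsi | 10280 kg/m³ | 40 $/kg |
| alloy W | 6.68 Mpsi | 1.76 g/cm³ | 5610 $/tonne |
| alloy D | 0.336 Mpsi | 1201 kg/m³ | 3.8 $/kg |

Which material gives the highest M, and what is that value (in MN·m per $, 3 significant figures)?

alloy Y, M = 13.3 MN·m per $

Convert each candidate to consistent units, then evaluate M:
  alloy Y: E = 11.03 GPa, ρ = 685.6 kg/m³, cost = 1.213 $/kg
  alloy V: E = 3.696 GPa, ρ = 1253 kg/m³, cost = 11.00 $/kg
  alloy P: E = 99.90 GPa, ρ = 8586 kg/m³, cost = 6.700 $/kg
  alloy L: E = 328.9 GPa, ρ = 10280 kg/m³, cost = 40.00 $/kg
  alloy W: E = 46.06 GPa, ρ = 1760 kg/m³, cost = 5.610 $/kg
  alloy D: E = 2.317 GPa, ρ = 1201 kg/m³, cost = 3.800 $/kg
  alloy Y: M = 13.3 MN·m per $
  alloy W: M = 4.66 MN·m per $
  alloy P: M = 1.74 MN·m per $
  alloy L: M = 0.800 MN·m per $
  alloy D: M = 0.508 MN·m per $
  alloy V: M = 0.268 MN·m per $
Alloy Y ranks first.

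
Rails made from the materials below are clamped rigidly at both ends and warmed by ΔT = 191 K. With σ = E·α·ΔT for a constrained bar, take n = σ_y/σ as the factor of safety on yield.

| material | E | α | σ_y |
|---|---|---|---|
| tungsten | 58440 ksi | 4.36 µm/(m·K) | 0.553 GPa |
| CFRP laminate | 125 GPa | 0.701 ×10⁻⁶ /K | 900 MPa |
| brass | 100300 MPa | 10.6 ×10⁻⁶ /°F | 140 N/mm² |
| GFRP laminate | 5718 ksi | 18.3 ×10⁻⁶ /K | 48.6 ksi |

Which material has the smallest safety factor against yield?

brass

In consistent units (E in GPa, α in ×10⁻⁶/K, σ_y in MPa):
  tungsten: E = 402.9, α = 4.36, σ_y = 553.0 → σ = 336 MPa, n = 1.65
  CFRP laminate: E = 125.0, α = 0.701, σ_y = 900.0 → σ = 16.7 MPa, n = 53.8
  brass: E = 100.3, α = 19.1, σ_y = 140.0 → σ = 366 MPa, n = 0.383
  GFRP laminate: E = 39.42, α = 18.3, σ_y = 335.1 → σ = 138 MPa, n = 2.43
The minimum is brass at n = 0.383.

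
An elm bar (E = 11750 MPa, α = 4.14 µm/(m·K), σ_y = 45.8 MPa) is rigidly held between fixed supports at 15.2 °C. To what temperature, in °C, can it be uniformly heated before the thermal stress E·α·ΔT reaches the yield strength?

E = 11750 MPa = 11.75 GPa.
E·α·ΔT = 45.80 MPa ⇒ ΔT = 45.80 / (11.75×10³ × 4.14×10⁻⁶) = 941.5 K.
T = 15.2 + 941.5 = 956.7 °C.

957 °C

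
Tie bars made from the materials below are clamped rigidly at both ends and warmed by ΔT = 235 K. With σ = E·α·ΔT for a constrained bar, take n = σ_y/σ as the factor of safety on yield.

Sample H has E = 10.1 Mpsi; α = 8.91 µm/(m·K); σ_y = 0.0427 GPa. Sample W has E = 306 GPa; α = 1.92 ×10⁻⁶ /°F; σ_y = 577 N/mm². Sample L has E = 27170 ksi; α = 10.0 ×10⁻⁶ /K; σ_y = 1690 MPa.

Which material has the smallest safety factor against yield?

In consistent units (E in GPa, α in ×10⁻⁶/K, σ_y in MPa):
  sample H: E = 69.64, α = 8.91, σ_y = 42.70 → σ = 146 MPa, n = 0.293
  sample W: E = 306.0, α = 3.46, σ_y = 577.0 → σ = 249 MPa, n = 2.32
  sample L: E = 187.3, α = 10.0, σ_y = 1690 → σ = 440 MPa, n = 3.84
The minimum is sample H at n = 0.293.

sample H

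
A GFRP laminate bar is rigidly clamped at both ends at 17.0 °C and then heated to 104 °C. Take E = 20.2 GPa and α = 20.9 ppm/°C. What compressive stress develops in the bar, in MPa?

36.7 MPa

ΔT = 87.00 K. Constrained thermal stress σ = E·α·ΔT = 20.20×10³ MPa × 20.9×10⁻⁶ × 87.00 = 36.7 MPa (compressive).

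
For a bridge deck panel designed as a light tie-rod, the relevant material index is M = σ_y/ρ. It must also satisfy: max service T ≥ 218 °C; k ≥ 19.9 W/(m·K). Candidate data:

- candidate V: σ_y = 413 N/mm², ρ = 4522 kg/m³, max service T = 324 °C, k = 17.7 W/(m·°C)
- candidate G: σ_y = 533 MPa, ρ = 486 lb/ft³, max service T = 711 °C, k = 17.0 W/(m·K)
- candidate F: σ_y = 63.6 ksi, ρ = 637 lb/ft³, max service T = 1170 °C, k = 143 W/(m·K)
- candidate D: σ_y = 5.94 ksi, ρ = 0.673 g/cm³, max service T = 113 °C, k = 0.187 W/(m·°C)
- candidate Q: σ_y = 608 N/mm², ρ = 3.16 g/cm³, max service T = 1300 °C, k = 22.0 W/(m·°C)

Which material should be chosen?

candidate Q

Screen on constraints: max service T ≥ 218 °C; k ≥ 19.9 W/(m·K). Survivors: candidate F, candidate Q.
In SI units:
  candidate F: σ_y = 438.5 MPa, ρ = 10200 kg/m³
  candidate Q: σ_y = 608.0 MPa, ρ = 3160 kg/m³
  candidate Q: M = 192 kN·m/kg
  candidate F: M = 43.0 kN·m/kg
Candidate Q ranks first.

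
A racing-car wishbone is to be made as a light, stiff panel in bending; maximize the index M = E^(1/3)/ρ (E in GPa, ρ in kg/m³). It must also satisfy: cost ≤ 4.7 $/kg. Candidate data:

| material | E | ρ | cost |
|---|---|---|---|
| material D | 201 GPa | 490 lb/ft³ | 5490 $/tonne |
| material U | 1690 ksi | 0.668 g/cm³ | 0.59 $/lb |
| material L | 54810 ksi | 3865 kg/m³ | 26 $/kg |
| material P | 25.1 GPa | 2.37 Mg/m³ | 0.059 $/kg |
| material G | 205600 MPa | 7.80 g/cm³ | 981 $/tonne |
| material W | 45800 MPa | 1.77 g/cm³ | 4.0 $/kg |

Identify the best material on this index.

material U

Screen on constraints: cost ≤ 4.7 $/kg. Survivors: material U, material P, material G, material W.
Convert each candidate to consistent units, then evaluate M:
  material U: E = 11.65 GPa, ρ = 668.0 kg/m³
  material P: E = 25.10 GPa, ρ = 2370 kg/m³
  material G: E = 205.6 GPa, ρ = 7800 kg/m³
  material W: E = 45.80 GPa, ρ = 1770 kg/m³
  material U: M = 3.39×10⁻³
  material W: M = 2.02×10⁻³
  material P: M = 1.24×10⁻³
  material G: M = 0.757×10⁻³
Highest index: material U.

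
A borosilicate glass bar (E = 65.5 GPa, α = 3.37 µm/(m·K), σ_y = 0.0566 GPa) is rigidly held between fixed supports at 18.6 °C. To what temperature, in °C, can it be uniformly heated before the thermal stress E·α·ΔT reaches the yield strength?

σ_y = 0.0566 GPa = 56.60 MPa.
E·α·ΔT = 56.60 MPa ⇒ ΔT = 56.60 / (65.50×10³ × 3.37×10⁻⁶) = 256.4 K.
T = 18.6 + 256.4 = 275.0 °C.

275 °C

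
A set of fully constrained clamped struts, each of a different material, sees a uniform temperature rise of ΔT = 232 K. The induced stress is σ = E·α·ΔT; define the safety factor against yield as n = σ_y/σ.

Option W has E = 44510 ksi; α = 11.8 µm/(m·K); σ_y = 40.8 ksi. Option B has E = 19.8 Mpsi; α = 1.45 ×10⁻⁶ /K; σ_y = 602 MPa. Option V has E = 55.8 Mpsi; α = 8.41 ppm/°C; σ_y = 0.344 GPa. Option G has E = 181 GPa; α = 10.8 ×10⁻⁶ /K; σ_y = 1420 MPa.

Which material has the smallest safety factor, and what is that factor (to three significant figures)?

In consistent units (E in GPa, α in ×10⁻⁶/K, σ_y in MPa):
  option W: E = 306.9, α = 11.8, σ_y = 281.3 → σ = 840 MPa, n = 0.335
  option B: E = 136.5, α = 1.45, σ_y = 602.0 → σ = 45.9 MPa, n = 13.1
  option V: E = 384.7, α = 8.41, σ_y = 344.0 → σ = 751 MPa, n = 0.458
  option G: E = 181.0, α = 10.8, σ_y = 1420 → σ = 454 MPa, n = 3.13
The minimum is option W at n = 0.335.

option W, n = 0.335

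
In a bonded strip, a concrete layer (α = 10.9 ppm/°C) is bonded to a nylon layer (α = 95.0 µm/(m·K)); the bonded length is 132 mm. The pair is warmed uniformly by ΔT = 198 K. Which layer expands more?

α(concrete) = 10.9×10⁻⁶/K vs α(nylon) = 95.0×10⁻⁶/K.
Higher α expands more for the same ΔT: nylon.

nylon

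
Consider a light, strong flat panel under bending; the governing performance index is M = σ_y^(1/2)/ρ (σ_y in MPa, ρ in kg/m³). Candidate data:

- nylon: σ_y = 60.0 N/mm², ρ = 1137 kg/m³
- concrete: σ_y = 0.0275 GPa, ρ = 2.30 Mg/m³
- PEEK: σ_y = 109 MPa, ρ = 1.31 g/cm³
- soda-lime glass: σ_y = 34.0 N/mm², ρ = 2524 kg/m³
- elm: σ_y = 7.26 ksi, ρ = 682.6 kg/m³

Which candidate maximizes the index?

elm

Convert each candidate to consistent units, then evaluate M:
  nylon: σ_y = 60.00 MPa, ρ = 1137 kg/m³
  concrete: σ_y = 27.50 MPa, ρ = 2300 kg/m³
  PEEK: σ_y = 109.0 MPa, ρ = 1310 kg/m³
  soda-lime glass: σ_y = 34.00 MPa, ρ = 2524 kg/m³
  elm: σ_y = 50.06 MPa, ρ = 682.6 kg/m³
  elm: M = 10.4×10⁻³
  PEEK: M = 7.97×10⁻³
  nylon: M = 6.81×10⁻³
  soda-lime glass: M = 2.31×10⁻³
  concrete: M = 2.28×10⁻³
Highest index: elm.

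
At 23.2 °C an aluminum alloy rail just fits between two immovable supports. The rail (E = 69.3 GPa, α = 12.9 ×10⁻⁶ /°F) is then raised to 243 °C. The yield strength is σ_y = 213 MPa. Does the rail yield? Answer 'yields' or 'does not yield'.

yields

α = 12.9×10⁻⁶/°F × 9/5 = 23.2×10⁻⁶/K.
ΔT = 219.8 K. Constrained thermal stress σ = E·α·ΔT = 69.30×10³ MPa × 23.2×10⁻⁶ × 219.8 = 354 MPa (compressive).
Compare to σ_y = 213 MPa: σ ≥ σ_y, so it yields.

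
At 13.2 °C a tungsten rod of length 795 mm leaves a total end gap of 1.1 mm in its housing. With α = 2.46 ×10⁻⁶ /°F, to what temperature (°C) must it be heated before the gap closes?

326 °C

α = 2.46×10⁻⁶/°F × 9/5 = 4.43×10⁻⁶/K.
α·L₀·ΔT = 1.1 mm ⇒ ΔT = 1.1 / (4.43×10⁻⁶ × 795.0) = 312.5 K.
T = 13.2 + 312.5 = 325.7 °C.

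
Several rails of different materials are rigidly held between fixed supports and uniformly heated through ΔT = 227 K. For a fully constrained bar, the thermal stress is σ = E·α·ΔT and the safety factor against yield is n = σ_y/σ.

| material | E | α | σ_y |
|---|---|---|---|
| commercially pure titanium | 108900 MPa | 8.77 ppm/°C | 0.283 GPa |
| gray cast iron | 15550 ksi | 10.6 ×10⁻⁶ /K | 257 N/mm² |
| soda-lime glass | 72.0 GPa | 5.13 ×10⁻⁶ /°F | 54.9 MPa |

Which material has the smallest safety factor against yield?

soda-lime glass

Converting E to GPa, α to ×10⁻⁶/K, σ_y to MPa, then σ and n for each:
  commercially pure titanium: E = 108.9, α = 8.77, σ_y = 283.0 → σ = 217 MPa, n = 1.31
  gray cast iron: E = 107.2, α = 10.6, σ_y = 257.0 → σ = 258 MPa, n = 0.996
  soda-lime glass: E = 72.00, α = 9.23, σ_y = 54.90 → σ = 151 MPa, n = 0.364
Smallest n: soda-lime glass with n = 0.364.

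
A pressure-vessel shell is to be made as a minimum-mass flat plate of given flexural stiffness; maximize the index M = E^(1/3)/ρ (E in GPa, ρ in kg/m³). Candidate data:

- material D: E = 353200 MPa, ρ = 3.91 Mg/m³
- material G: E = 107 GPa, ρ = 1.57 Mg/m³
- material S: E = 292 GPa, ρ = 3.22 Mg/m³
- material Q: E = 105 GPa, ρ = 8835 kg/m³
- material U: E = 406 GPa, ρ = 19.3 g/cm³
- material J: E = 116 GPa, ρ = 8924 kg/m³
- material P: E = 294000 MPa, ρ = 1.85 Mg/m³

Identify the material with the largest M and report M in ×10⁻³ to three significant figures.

material P, M = 3.59×10⁻³

Convert each candidate to consistent units, then evaluate M:
  material D: E = 353.2 GPa, ρ = 3910 kg/m³
  material G: E = 107.0 GPa, ρ = 1570 kg/m³
  material S: E = 292.0 GPa, ρ = 3220 kg/m³
  material Q: E = 105.0 GPa, ρ = 8835 kg/m³
  material U: E = 406.0 GPa, ρ = 19300 kg/m³
  material J: E = 116.0 GPa, ρ = 8924 kg/m³
  material P: E = 294.0 GPa, ρ = 1850 kg/m³
  material P: M = 3.59×10⁻³
  material G: M = 3.02×10⁻³
  material S: M = 2.06×10⁻³
  material D: M = 1.81×10⁻³
  material J: M = 0.547×10⁻³
  material Q: M = 0.534×10⁻³
  material U: M = 0.384×10⁻³
Highest index: material P.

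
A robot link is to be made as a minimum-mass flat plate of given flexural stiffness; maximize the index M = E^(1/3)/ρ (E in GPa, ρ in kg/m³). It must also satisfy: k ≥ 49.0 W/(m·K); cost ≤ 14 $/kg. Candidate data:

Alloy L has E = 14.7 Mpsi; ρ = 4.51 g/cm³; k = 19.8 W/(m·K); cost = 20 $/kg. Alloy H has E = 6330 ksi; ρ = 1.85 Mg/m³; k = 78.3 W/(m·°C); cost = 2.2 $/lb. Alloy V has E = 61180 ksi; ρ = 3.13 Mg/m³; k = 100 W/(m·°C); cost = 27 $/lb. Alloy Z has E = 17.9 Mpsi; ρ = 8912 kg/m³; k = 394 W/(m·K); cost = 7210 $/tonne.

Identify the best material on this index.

alloy H

Screen on constraints: k ≥ 49.0 W/(m·K); cost ≤ 14 $/kg. Survivors: alloy H, alloy Z.
After converting to SI:
  alloy H: E = 43.64 GPa, ρ = 1850 kg/m³
  alloy Z: E = 123.4 GPa, ρ = 8912 kg/m³
  alloy H: M = 1.90×10⁻³
  alloy Z: M = 0.559×10⁻³
Highest index: alloy H.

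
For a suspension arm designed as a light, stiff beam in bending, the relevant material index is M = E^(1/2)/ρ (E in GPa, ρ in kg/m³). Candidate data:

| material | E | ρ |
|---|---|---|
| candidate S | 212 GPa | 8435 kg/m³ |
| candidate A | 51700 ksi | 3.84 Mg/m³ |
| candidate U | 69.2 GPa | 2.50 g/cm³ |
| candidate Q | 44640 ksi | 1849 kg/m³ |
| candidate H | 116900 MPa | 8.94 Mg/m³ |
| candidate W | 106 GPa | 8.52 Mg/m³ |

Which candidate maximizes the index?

candidate Q

Putting every candidate on a common basis:
  candidate S: E = 212.0 GPa, ρ = 8435 kg/m³
  candidate A: E = 356.5 GPa, ρ = 3840 kg/m³
  candidate U: E = 69.20 GPa, ρ = 2500 kg/m³
  candidate Q: E = 307.8 GPa, ρ = 1849 kg/m³
  candidate H: E = 116.9 GPa, ρ = 8940 kg/m³
  candidate W: E = 106.0 GPa, ρ = 8520 kg/m³
  candidate Q: M = 9.49×10⁻³
  candidate A: M = 4.92×10⁻³
  candidate U: M = 3.33×10⁻³
  candidate S: M = 1.73×10⁻³
  candidate H: M = 1.21×10⁻³
  candidate W: M = 1.21×10⁻³
Candidate Q has the largest M.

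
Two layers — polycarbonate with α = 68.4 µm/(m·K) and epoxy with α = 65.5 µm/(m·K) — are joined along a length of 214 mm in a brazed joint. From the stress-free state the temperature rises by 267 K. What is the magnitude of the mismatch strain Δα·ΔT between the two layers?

7.74×10⁻⁴

Δα = |68.4 − 65.5|×10⁻⁶/K = 2.90×10⁻⁶/K.
Mismatch strain = Δα·ΔT = 2.90×10⁻⁶ × 267.0 = 7.74×10⁻⁴.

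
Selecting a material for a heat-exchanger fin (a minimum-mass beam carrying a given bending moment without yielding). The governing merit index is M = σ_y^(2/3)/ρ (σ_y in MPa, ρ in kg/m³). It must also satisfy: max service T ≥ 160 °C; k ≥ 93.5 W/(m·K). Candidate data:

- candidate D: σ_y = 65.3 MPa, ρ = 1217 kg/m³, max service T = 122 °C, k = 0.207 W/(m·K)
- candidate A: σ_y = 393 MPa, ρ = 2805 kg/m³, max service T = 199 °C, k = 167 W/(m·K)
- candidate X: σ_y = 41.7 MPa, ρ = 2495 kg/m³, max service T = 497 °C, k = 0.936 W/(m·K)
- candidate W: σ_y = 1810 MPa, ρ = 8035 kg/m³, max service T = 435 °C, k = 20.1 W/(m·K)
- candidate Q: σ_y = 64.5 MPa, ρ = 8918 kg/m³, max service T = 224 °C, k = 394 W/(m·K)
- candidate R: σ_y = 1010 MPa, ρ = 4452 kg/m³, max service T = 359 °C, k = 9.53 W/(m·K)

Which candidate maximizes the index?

candidate A

Screen on constraints: max service T ≥ 160 °C; k ≥ 93.5 W/(m·K). Survivors: candidate A, candidate Q.
Computing M directly (units already consistent):
  candidate A: M = 19.1×10⁻³
  candidate Q: M = 1.80×10⁻³
Candidate A has the largest M.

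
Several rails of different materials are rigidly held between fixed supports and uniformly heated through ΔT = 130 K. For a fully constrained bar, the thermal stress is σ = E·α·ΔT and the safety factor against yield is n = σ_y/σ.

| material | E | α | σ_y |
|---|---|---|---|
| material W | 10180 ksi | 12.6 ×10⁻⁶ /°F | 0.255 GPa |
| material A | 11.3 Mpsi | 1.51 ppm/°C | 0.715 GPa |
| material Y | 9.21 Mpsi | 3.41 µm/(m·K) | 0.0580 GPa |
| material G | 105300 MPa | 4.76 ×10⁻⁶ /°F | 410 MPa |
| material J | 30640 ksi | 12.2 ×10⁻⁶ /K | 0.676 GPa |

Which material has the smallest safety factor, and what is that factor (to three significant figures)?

With everything in SI (GPa, ×10⁻⁶/K, MPa):
  material W: E = 70.19, α = 22.7, σ_y = 255.0 → σ = 207 MPa, n = 1.23
  material A: E = 77.91, α = 1.51, σ_y = 715.0 → σ = 15.3 MPa, n = 46.8
  material Y: E = 63.50, α = 3.41, σ_y = 58.00 → σ = 28.1 MPa, n = 2.06
  material G: E = 105.3, α = 8.57, σ_y = 410.0 → σ = 117 MPa, n = 3.50
  material J: E = 211.3, α = 12.2, σ_y = 676.0 → σ = 335 MPa, n = 2.02
The minimum is material W at n = 1.23.

material W, n = 1.23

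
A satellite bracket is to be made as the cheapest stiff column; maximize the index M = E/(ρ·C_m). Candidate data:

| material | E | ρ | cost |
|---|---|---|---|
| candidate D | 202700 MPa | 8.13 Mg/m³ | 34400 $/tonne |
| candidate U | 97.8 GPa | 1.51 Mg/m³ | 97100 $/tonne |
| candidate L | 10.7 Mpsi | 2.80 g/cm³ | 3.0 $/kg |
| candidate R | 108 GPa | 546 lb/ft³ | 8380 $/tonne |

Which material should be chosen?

candidate L

Putting every candidate on a common basis:
  candidate D: E = 202.7 GPa, ρ = 8130 kg/m³, cost = 34.40 $/kg
  candidate U: E = 97.80 GPa, ρ = 1510 kg/m³, cost = 97.10 $/kg
  candidate L: E = 73.77 GPa, ρ = 2800 kg/m³, cost = 3.000 $/kg
  candidate R: E = 108.0 GPa, ρ = 8746 kg/m³, cost = 8.380 $/kg
  candidate L: M = 8.78 MN·m per $
  candidate R: M = 1.47 MN·m per $
  candidate D: M = 0.725 MN·m per $
  candidate U: M = 0.667 MN·m per $
Candidate L has the largest M.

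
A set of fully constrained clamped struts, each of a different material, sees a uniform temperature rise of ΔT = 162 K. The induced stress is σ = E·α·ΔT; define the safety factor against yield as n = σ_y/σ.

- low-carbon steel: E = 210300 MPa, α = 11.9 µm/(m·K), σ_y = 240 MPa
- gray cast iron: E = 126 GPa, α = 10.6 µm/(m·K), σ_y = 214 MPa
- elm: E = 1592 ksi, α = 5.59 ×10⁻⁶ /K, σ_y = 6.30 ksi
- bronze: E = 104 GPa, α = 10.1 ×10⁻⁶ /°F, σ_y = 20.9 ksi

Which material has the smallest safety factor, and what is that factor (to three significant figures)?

bronze, n = 0.470

Converting E to GPa, α to ×10⁻⁶/K, σ_y to MPa, then σ and n for each:
  low-carbon steel: E = 210.3, α = 11.9, σ_y = 240.0 → σ = 405 MPa, n = 0.592
  gray cast iron: E = 126.0, α = 10.6, σ_y = 214.0 → σ = 216 MPa, n = 0.989
  elm: E = 10.98, α = 5.59, σ_y = 43.44 → σ = 9.94 MPa, n = 4.37
  bronze: E = 104.0, α = 18.2, σ_y = 144.1 → σ = 306 MPa, n = 0.470
Bronze has the lowest safety factor, n = 0.470.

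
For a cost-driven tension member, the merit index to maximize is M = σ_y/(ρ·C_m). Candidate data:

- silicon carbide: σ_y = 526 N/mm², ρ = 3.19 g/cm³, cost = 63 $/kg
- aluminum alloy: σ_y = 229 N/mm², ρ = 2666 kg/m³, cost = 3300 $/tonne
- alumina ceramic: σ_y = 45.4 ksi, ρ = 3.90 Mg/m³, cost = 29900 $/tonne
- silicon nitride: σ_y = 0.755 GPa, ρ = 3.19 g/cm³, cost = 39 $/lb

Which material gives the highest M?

aluminum alloy

Normalizing units and computing the index:
  silicon carbide: σ_y = 526.0 MPa, ρ = 3190 kg/m³, cost = 63.00 $/kg
  aluminum alloy: σ_y = 229.0 MPa, ρ = 2666 kg/m³, cost = 3.300 $/kg
  alumina ceramic: σ_y = 313.0 MPa, ρ = 3900 kg/m³, cost = 29.90 $/kg
  silicon nitride: σ_y = 755.0 MPa, ρ = 3190 kg/m³, cost = 85.98 $/kg
  aluminum alloy: M = 26.0 kN·m per $
  silicon nitride: M = 2.75 kN·m per $
  alumina ceramic: M = 2.68 kN·m per $
  silicon carbide: M = 2.62 kN·m per $
Highest index: aluminum alloy.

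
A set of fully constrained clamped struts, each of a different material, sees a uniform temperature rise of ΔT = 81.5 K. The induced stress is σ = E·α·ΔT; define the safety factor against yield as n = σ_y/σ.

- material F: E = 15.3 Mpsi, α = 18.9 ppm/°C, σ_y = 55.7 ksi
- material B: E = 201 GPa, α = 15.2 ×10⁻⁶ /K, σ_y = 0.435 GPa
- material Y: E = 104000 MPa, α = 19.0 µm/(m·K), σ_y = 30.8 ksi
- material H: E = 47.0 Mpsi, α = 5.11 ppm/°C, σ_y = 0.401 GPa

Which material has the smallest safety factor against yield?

material Y

Per material, after unit conversion:
  material F: E = 105.5, α = 18.9, σ_y = 384.0 → σ = 162 MPa, n = 2.36
  material B: E = 201.0, α = 15.2, σ_y = 435.0 → σ = 249 MPa, n = 1.75
  material Y: E = 104.0, α = 19.0, σ_y = 212.4 → σ = 161 MPa, n = 1.32
  material H: E = 324.1, α = 5.11, σ_y = 401.0 → σ = 135 MPa, n = 2.97
Smallest n: material Y with n = 1.32.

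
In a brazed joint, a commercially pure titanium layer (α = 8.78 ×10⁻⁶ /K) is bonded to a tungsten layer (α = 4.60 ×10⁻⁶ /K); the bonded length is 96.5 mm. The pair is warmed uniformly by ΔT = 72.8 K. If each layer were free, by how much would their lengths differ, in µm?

Δα = |8.78 − 4.60|×10⁻⁶/K = 4.18×10⁻⁶/K.
ΔL_mismatch = Δα·L·ΔT = 4.18×10⁻⁶ × 96.5 mm × 72.8 K = 29.4 µm.

29.4 µm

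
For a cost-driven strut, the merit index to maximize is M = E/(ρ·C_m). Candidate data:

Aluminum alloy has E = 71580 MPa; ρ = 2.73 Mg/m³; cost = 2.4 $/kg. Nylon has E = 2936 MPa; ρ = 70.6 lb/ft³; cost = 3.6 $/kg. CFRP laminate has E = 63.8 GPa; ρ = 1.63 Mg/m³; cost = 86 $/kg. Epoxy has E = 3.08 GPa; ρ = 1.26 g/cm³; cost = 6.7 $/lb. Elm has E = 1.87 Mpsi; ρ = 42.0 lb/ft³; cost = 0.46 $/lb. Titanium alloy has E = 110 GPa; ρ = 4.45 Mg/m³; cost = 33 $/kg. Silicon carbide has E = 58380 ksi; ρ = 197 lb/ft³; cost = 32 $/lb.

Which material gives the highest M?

elm

Convert each candidate to consistent units, then evaluate M:
  aluminum alloy: E = 71.58 GPa, ρ = 2730 kg/m³, cost = 2.400 $/kg
  nylon: E = 2.936 GPa, ρ = 1131 kg/m³, cost = 3.600 $/kg
  CFRP laminate: E = 63.80 GPa, ρ = 1630 kg/m³, cost = 86.00 $/kg
  epoxy: E = 3.080 GPa, ρ = 1260 kg/m³, cost = 14.77 $/kg
  elm: E = 12.89 GPa, ρ = 672.8 kg/m³, cost = 1.014 $/kg
  titanium alloy: E = 110.0 GPa, ρ = 4450 kg/m³, cost = 33.00 $/kg
  silicon carbide: E = 402.5 GPa, ρ = 3156 kg/m³, cost = 70.55 $/kg
  elm: M = 18.9 MN·m per $
  aluminum alloy: M = 10.9 MN·m per $
  silicon carbide: M = 1.81 MN·m per $
  titanium alloy: M = 0.749 MN·m per $
  nylon: M = 0.721 MN·m per $
  CFRP laminate: M = 0.455 MN·m per $
  epoxy: M = 0.165 MN·m per $
Highest index: elm.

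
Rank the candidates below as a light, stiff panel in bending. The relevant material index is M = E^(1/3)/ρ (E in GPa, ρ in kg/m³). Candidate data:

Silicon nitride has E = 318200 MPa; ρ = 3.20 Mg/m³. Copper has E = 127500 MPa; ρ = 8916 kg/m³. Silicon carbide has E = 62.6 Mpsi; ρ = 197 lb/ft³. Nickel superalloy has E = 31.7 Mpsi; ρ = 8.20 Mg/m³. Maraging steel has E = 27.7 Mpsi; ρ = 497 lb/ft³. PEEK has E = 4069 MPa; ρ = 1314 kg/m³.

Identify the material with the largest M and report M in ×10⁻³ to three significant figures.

silicon carbide, M = 2.39×10⁻³

After converting to SI:
  silicon nitride: E = 318.2 GPa, ρ = 3200 kg/m³
  copper: E = 127.5 GPa, ρ = 8916 kg/m³
  silicon carbide: E = 431.6 GPa, ρ = 3156 kg/m³
  nickel superalloy: E = 218.6 GPa, ρ = 8200 kg/m³
  maraging steel: E = 191.0 GPa, ρ = 7961 kg/m³
  PEEK: E = 4.069 GPa, ρ = 1314 kg/m³
  silicon carbide: M = 2.39×10⁻³
  silicon nitride: M = 2.13×10⁻³
  PEEK: M = 1.21×10⁻³
  nickel superalloy: M = 0.735×10⁻³
  maraging steel: M = 0.723×10⁻³
  copper: M = 0.565×10⁻³
Highest index: silicon carbide.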